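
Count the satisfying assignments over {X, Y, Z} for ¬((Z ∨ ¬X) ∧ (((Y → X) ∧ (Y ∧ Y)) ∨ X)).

6

Initial set: {¬((Z ∨ ¬X) ∧ (((Y → X) ∧ (Y ∧ Y)) ∨ X))}.
¬((Z ∨ ¬X) ∧ (((Y → X) ∧ (Y ∧ Y)) ∨ X)): β-rule — branch into ¬(Z ∨ ¬X)  //  ¬(((Y → X) ∧ (Y ∧ Y)) ∨ X).
  branch 1 (add ¬(Z ∨ ¬X)):
    ¬(Z ∨ ¬X): α-rule — add ¬Z, ¬¬X.
    ○ open, literals {X=1, Z=0}.
  branch 2 (add ¬(((Y → X) ∧ (Y ∧ Y)) ∨ X)):
    ¬(((Y → X) ∧ (Y ∧ Y)) ∨ X): α-rule — add ¬((Y → X) ∧ (Y ∧ Y)), ¬X.
    ¬((Y → X) ∧ (Y ∧ Y)): β-rule — branch into ¬(Y → X)  //  ¬(Y ∧ Y).
      branch 2.1 (add ¬(Y → X)):
        ¬(Y → X): α-rule — add Y, ¬X.
        ○ open, literals {X=0, Y=1}.
      branch 2.2 (add ¬(Y ∧ Y)):
        ¬(Y ∧ Y): β-rule — branch into ¬Y  //  ¬Y.
          branch 2.2.1 (add ¬Y):
            ○ open, literals {X=0, Y=0}.
          branch 2.2.2 (add ¬Y):
            ○ open, literals {X=0, Y=0}.
0 branches closed, 4 open.
Each open branch fixes some atoms; the unmentioned ones are free. Counting distinct full assignments: branch {X=1, Z=0} (Y) contributes 2 new; branch {X=0, Y=1} (Z) contributes 2 new; branch {X=0, Y=0} (Z) contributes 2 new; branch {X=0, Y=0} (Z) contributes 0 new. Total: 6.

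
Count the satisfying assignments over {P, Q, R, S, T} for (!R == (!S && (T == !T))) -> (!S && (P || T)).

Initial set: {((!R == (!S && (T == !T))) -> (!S && (P || T)))}.
((!R == (!S && (T == !T))) -> (!S && (P || T))): β-rule — branch into !(!R == (!S && (T == !T)))  //  (!S && (P || T)).
  branch 1 (add !(!R == (!S && (T == !T)))):
    !(!R == (!S && (T == !T))): β-rule — branch into !R, !(!S && (T == !T))  //  !!R, (!S && (T == !T)).
      branch 1.1 (add !R, !(!S && (T == !T))):
        !(!S && (T == !T)): β-rule — branch into !!S  //  !(T == !T).
          branch 1.1.1 (add !!S):
            ○ open, literals {R=F, S=T}.
          branch 1.1.2 (add !(T == !T)):
            !(T == !T): β-rule — branch into T, !!T  //  !T, !T.
              branch 1.1.2.1 (add T, !!T):
                ○ open, literals {R=F, T=T}.
              branch 1.1.2.2 (add !T, !T):
                ○ open, literals {R=F, T=F}.
      branch 1.2 (add !!R, (!S && (T == !T))):
        (!S && (T == !T)): α-rule — add !S, (T == !T).
        (T == !T): β-rule — branch into T, !T  //  !T, !!T.
          branch 1.2.1 (add T, !T):
            × closes — contains both T and !T.
          branch 1.2.2 (add !T, !!T):
            × closes — contains both T and !T.
  branch 2 (add (!S && (P || T))):
    (!S && (P || T)): α-rule — add !S, (P || T).
    (P || T): β-rule — branch into P  //  T.
      branch 2.1 (add P):
        ○ open, literals {P=T, S=F}.
      branch 2.2 (add T):
        ○ open, literals {S=F, T=T}.
2 branches closed, 5 open.
Each open branch fixes some atoms; the unmentioned ones are free. Counting distinct full assignments: branch {R=F, S=T} (P, Q, T) contributes 8 new; branch {R=F, T=T} (P, Q, S) contributes 4 new; branch {R=F, T=F} (P, Q, S) contributes 4 new; branch {P=T, S=F} (Q, R, T) contributes 4 new; branch {S=F, T=T} (P, Q, R) contributes 2 new. Total: 22.

22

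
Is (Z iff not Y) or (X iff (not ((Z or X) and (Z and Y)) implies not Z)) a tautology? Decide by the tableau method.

Not valid

Assume the negation and expand:
Initial set: {F ((Z iff not Y) or (X iff (not ((Z or X) and (Z and Y)) implies not Z)))}.
F ((Z iff not Y) or (X iff (not ((Z or X) and (Z and Y)) implies not Z))): α-rule — add F (Z iff not Y), F (X iff (not ((Z or X) and (Z and Y)) implies not Z)).
F (Z iff not Y): β-rule — branch into T Z, F not Y  //  F Z, T not Y.
  branch 1 (add T Z, F not Y):
    F (X iff (not ((Z or X) and (Z and Y)) implies not Z)): β-rule — branch into T X, F (not ((Z or X) and (Z and Y)) implies not Z)  //  F X, T (not ((Z or X) and (Z and Y)) implies not Z).
      branch 1.1 (add T X, F (not ((Z or X) and (Z and Y)) implies not Z)):
        F (not ((Z or X) and (Z and Y)) implies not Z): α-rule — add T not ((Z or X) and (Z and Y)), F not Z.
        T not ((Z or X) and (Z and Y)): β-rule — branch into F (Z or X)  //  F (Z and Y).
          branch 1.1.1 (add F (Z or X)):
            F (Z or X): α-rule — add F Z, F X.
            × closes — contains both Z and not Z.
          branch 1.1.2 (add F (Z and Y)):
            F (Z and Y): β-rule — branch into F Z  //  F Y.
              branch 1.1.2.1 (add F Z):
                × closes — contains both Z and not Z.
              branch 1.1.2.2 (add F Y):
                × closes — contains both Y and not Y.
      branch 1.2 (add F X, T (not ((Z or X) and (Z and Y)) implies not Z)):
        T (not ((Z or X) and (Z and Y)) implies not Z): β-rule — branch into F not ((Z or X) and (Z and Y))  //  T not Z.
          branch 1.2.1 (add F not ((Z or X) and (Z and Y))):
            F not ((Z or X) and (Z and Y)): α-rule — add T (Z or X), T (Z and Y).
            T (Z and Y): α-rule — add T Z, T Y.
            T (Z or X): β-rule — branch into T Z  //  T X.
              branch 1.2.1.1 (add T Z):
                ○ open, literals {X=0, Y=1, Z=1}.
              branch 1.2.1.2 (add T X):
                × closes — contains both X and not X.
          branch 1.2.2 (add T not Z):
            × closes — contains both Z and not Z.
  branch 2 (add F Z, T not Y):
    F (X iff (not ((Z or X) and (Z and Y)) implies not Z)): β-rule — branch into T X, F (not ((Z or X) and (Z and Y)) implies not Z)  //  F X, T (not ((Z or X) and (Z and Y)) implies not Z).
      branch 2.1 (add T X, F (not ((Z or X) and (Z and Y)) implies not Z)):
        F (not ((Z or X) and (Z and Y)) implies not Z): α-rule — add T not ((Z or X) and (Z and Y)), F not Z.
        × closes — contains both Z and not Z.
      branch 2.2 (add F X, T (not ((Z or X) and (Z and Y)) implies not Z)):
        T (not ((Z or X) and (Z and Y)) implies not Z): β-rule — branch into F not ((Z or X) and (Z and Y))  //  T not Z.
          branch 2.2.1 (add F not ((Z or X) and (Z and Y))):
            F not ((Z or X) and (Z and Y)): α-rule — add T (Z or X), T (Z and Y).
            T (Z and Y): α-rule — add T Z, T Y.
            × closes — contains both Z and not Z.
          branch 2.2.2 (add T not Z):
            ○ open, literals {X=0, Y=0, Z=0}.
7 branches closed, 2 open.
An open branch gives a countermodel: X=0, Y=1, Z=1 (unmentioned atoms arbitrary); under it the original formula is false.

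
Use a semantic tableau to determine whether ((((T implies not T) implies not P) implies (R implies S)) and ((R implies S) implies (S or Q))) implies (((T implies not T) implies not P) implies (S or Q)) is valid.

Valid

Assume the negation and expand:
Initial set: {not (((((T implies not T) implies not P) implies (R implies S)) and ((R implies S) implies (S or Q))) implies (((T implies not T) implies not P) implies (S or Q)))}.
not (((((T implies not T) implies not P) implies (R implies S)) and ((R implies S) implies (S or Q))) implies (((T implies not T) implies not P) implies (S or Q))): α-rule — add ((((T implies not T) implies not P) implies (R implies S)) and ((R implies S) implies (S or Q))), not (((T implies not T) implies not P) implies (S or Q)).
((((T implies not T) implies not P) implies (R implies S)) and ((R implies S) implies (S or Q))): α-rule — add (((T implies not T) implies not P) implies (R implies S)), ((R implies S) implies (S or Q)).
not (((T implies not T) implies not P) implies (S or Q)): α-rule — add ((T implies not T) implies not P), not (S or Q).
not (S or Q): α-rule — add not S, not Q.
(((T implies not T) implies not P) implies (R implies S)): β-rule — branch into not ((T implies not T) implies not P)  //  (R implies S).
  branch 1 (add not ((T implies not T) implies not P)):
    not ((T implies not T) implies not P): α-rule — add (T implies not T), not not P.
    ((R implies S) implies (S or Q)): β-rule — branch into not (R implies S)  //  (S or Q).
      branch 1.1 (add not (R implies S)):
        not (R implies S): α-rule — add R, not S.
        ((T implies not T) implies not P): β-rule — branch into not (T implies not T)  //  not P.
          branch 1.1.1 (add not (T implies not T)):
            not (T implies not T): α-rule — add T, not not T.
            (T implies not T): β-rule — branch into not T  //  not T.
              branch 1.1.1.1 (add not T):
                × closes — contains both T and not T.
              branch 1.1.1.2 (add not T):
                × closes — contains both T and not T.
          branch 1.1.2 (add not P):
            × closes — contains both P and not P.
      branch 1.2 (add (S or Q)):
        ((T implies not T) implies not P): β-rule — branch into not (T implies not T)  //  not P.
          branch 1.2.1 (add not (T implies not T)):
            not (T implies not T): α-rule — add T, not not T.
            (T implies not T): β-rule — branch into not T  //  not T.
              branch 1.2.1.1 (add not T):
                × closes — contains both T and not T.
              branch 1.2.1.2 (add not T):
                × closes — contains both T and not T.
          branch 1.2.2 (add not P):
            × closes — contains both P and not P.
  branch 2 (add (R implies S)):
    ((R implies S) implies (S or Q)): β-rule — branch into not (R implies S)  //  (S or Q).
      branch 2.1 (add not (R implies S)):
        not (R implies S): α-rule — add R, not S.
        ((T implies not T) implies not P): β-rule — branch into not (T implies not T)  //  not P.
          branch 2.1.1 (add not (T implies not T)):
            not (T implies not T): α-rule — add T, not not T.
            (R implies S): β-rule — branch into not R  //  S.
              branch 2.1.1.1 (add not R):
                × closes — contains both R and not R.
              branch 2.1.1.2 (add S):
                × closes — contains both S and not S.
          branch 2.1.2 (add not P):
            (R implies S): β-rule — branch into not R  //  S.
              branch 2.1.2.1 (add not R):
                × closes — contains both R and not R.
              branch 2.1.2.2 (add S):
                × closes — contains both S and not S.
      branch 2.2 (add (S or Q)):
        ((T implies not T) implies not P): β-rule — branch into not (T implies not T)  //  not P.
          branch 2.2.1 (add not (T implies not T)):
            not (T implies not T): α-rule — add T, not not T.
            (R implies S): β-rule — branch into not R  //  S.
              branch 2.2.1.1 (add not R):
                (S or Q): β-rule — branch into S  //  Q.
                  branch 2.2.1.1.1 (add S):
                    × closes — contains both S and not S.
                  branch 2.2.1.1.2 (add Q):
                    × closes — contains both Q and not Q.
              branch 2.2.1.2 (add S):
                × closes — contains both S and not S.
          branch 2.2.2 (add not P):
            (R implies S): β-rule — branch into not R  //  S.
              branch 2.2.2.1 (add not R):
                (S or Q): β-rule — branch into S  //  Q.
                  branch 2.2.2.1.1 (add S):
                    × closes — contains both S and not S.
                  branch 2.2.2.1.2 (add Q):
                    × closes — contains both Q and not Q.
              branch 2.2.2.2 (add S):
                × closes — contains both S and not S.
All 16 branches close.
Every branch closed, so the negation is unsatisfiable and the formula is valid.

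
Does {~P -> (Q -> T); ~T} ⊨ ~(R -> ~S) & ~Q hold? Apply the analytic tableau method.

No

Initial set: {(~P -> (Q -> T)); ~T; ~(~(R -> ~S) & ~Q)}.
(~P -> (Q -> T)): β-rule — branch into ~~P  //  (Q -> T).
  branch 1 (add ~~P):
    ~(~(R -> ~S) & ~Q): β-rule — branch into ~~(R -> ~S)  //  ~~Q.
      branch 1.1 (add ~~(R -> ~S)):
        ~~(R -> ~S): β-rule — branch into ~R  //  ~S.
          branch 1.1.1 (add ~R):
            ○ open, literals {P=true, R=false, T=false}.
          branch 1.1.2 (add ~S):
            ○ open, literals {P=true, S=false, T=false}.
      branch 1.2 (add ~~Q):
        ○ open, literals {P=true, Q=true, T=false}.
  branch 2 (add (Q -> T)):
    ~(~(R -> ~S) & ~Q): β-rule — branch into ~~(R -> ~S)  //  ~~Q.
      branch 2.1 (add ~~(R -> ~S)):
        (Q -> T): β-rule — branch into ~Q  //  T.
          branch 2.1.1 (add ~Q):
            ~~(R -> ~S): β-rule — branch into ~R  //  ~S.
              branch 2.1.1.1 (add ~R):
                ○ open, literals {Q=false, R=false, T=false}.
              branch 2.1.1.2 (add ~S):
                ○ open, literals {Q=false, S=false, T=false}.
          branch 2.1.2 (add T):
            × closes — contains both T and ~T.
      branch 2.2 (add ~~Q):
        (Q -> T): β-rule — branch into ~Q  //  T.
          branch 2.2.1 (add ~Q):
            × closes — contains both Q and ~Q.
          branch 2.2.2 (add T):
            × closes — contains both T and ~T.
3 branches closed, 5 open.
An open branch gives a countermodel: P=true, R=false, T=false (unmentioned atoms arbitrary); the premises hold there but the conclusion fails.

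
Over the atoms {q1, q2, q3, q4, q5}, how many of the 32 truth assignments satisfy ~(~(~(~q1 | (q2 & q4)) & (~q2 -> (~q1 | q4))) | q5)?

Initial set: {~(~(~(~q1 | (q2 & q4)) & (~q2 -> (~q1 | q4))) | q5)}.
~(~(~(~q1 | (q2 & q4)) & (~q2 -> (~q1 | q4))) | q5): α-rule — add ~~(~(~q1 | (q2 & q4)) & (~q2 -> (~q1 | q4))), ~q5.
~~(~(~q1 | (q2 & q4)) & (~q2 -> (~q1 | q4))): α-rule — add ~(~q1 | (q2 & q4)), (~q2 -> (~q1 | q4)).
~(~q1 | (q2 & q4)): α-rule — add ~~q1, ~(q2 & q4).
(~q2 -> (~q1 | q4)): β-rule — branch into ~~q2  //  (~q1 | q4).
  branch 1 (add ~~q2):
    ~(q2 & q4): β-rule — branch into ~q2  //  ~q4.
      branch 1.1 (add ~q2):
        × closes — contains both q2 and ~q2.
      branch 1.2 (add ~q4):
        ○ open, literals {q1=T, q2=T, q4=F, q5=F}.
  branch 2 (add (~q1 | q4)):
    ~(q2 & q4): β-rule — branch into ~q2  //  ~q4.
      branch 2.1 (add ~q2):
        (~q1 | q4): β-rule — branch into ~q1  //  q4.
          branch 2.1.1 (add ~q1):
            × closes — contains both q1 and ~q1.
          branch 2.1.2 (add q4):
            ○ open, literals {q1=T, q2=F, q4=T, q5=F}.
      branch 2.2 (add ~q4):
        (~q1 | q4): β-rule — branch into ~q1  //  q4.
          branch 2.2.1 (add ~q1):
            × closes — contains both q1 and ~q1.
          branch 2.2.2 (add q4):
            × closes — contains both q4 and ~q4.
4 branches closed, 2 open.
Each open branch fixes some atoms; the unmentioned ones are free. Counting distinct full assignments: branch {q1=T, q2=T, q4=F, q5=F} (q3) contributes 2 new; branch {q1=T, q2=F, q4=T, q5=F} (q3) contributes 2 new. Total: 4.

4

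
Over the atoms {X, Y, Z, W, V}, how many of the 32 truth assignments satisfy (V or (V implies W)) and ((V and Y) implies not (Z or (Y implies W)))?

26

Initial set: {((V or (V implies W)) and ((V and Y) implies not (Z or (Y implies W))))}.
((V or (V implies W)) and ((V and Y) implies not (Z or (Y implies W)))): α-rule — add (V or (V implies W)), ((V and Y) implies not (Z or (Y implies W))).
(V or (V implies W)): β-rule — branch into V  //  (V implies W).
  branch 1 (add V):
    ((V and Y) implies not (Z or (Y implies W))): β-rule — branch into not (V and Y)  //  not (Z or (Y implies W)).
      branch 1.1 (add not (V and Y)):
        not (V and Y): β-rule — branch into not V  //  not Y.
          branch 1.1.1 (add not V):
            × closes — contains both V and not V.
          branch 1.1.2 (add not Y):
            ○ open, literals {V=1, Y=0}.
      branch 1.2 (add not (Z or (Y implies W))):
        not (Z or (Y implies W)): α-rule — add not Z, not (Y implies W).
        not (Y implies W): α-rule — add Y, not W.
        ○ open, literals {V=1, W=0, Y=1, Z=0}.
  branch 2 (add (V implies W)):
    ((V and Y) implies not (Z or (Y implies W))): β-rule — branch into not (V and Y)  //  not (Z or (Y implies W)).
      branch 2.1 (add not (V and Y)):
        (V implies W): β-rule — branch into not V  //  W.
          branch 2.1.1 (add not V):
            not (V and Y): β-rule — branch into not V  //  not Y.
              branch 2.1.1.1 (add not V):
                ○ open, literals {V=0}.
              branch 2.1.1.2 (add not Y):
                ○ open, literals {V=0, Y=0}.
          branch 2.1.2 (add W):
            not (V and Y): β-rule — branch into not V  //  not Y.
              branch 2.1.2.1 (add not V):
                ○ open, literals {V=0, W=1}.
              branch 2.1.2.2 (add not Y):
                ○ open, literals {W=1, Y=0}.
      branch 2.2 (add not (Z or (Y implies W))):
        not (Z or (Y implies W)): α-rule — add not Z, not (Y implies W).
        not (Y implies W): α-rule — add Y, not W.
        (V implies W): β-rule — branch into not V  //  W.
          branch 2.2.1 (add not V):
            ○ open, literals {V=0, W=0, Y=1, Z=0}.
          branch 2.2.2 (add W):
            × closes — contains both W and not W.
2 branches closed, 7 open.
Each open branch fixes some atoms; the unmentioned ones are free. Counting distinct full assignments: branch {V=1, Y=0} (X, Z, W) contributes 8 new; branch {V=1, W=0, Y=1, Z=0} (X) contributes 2 new; branch {V=0} (X, Y, Z, W) contributes 16 new; branch {V=0, Y=0} (X, Z, W) contributes 0 new; branch {V=0, W=1} (X, Y, Z) contributes 0 new; branch {W=1, Y=0} (X, Z, V) contributes 0 new; branch {V=0, W=0, Y=1, Z=0} (X) contributes 0 new. Total: 26.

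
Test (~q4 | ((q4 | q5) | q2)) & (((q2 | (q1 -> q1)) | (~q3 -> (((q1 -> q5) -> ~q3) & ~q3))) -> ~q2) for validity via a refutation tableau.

Not valid

Assume the negation and expand:
Initial set: {~((~q4 | ((q4 | q5) | q2)) & (((q2 | (q1 -> q1)) | (~q3 -> (((q1 -> q5) -> ~q3) & ~q3))) -> ~q2))}.
~((~q4 | ((q4 | q5) | q2)) & (((q2 | (q1 -> q1)) | (~q3 -> (((q1 -> q5) -> ~q3) & ~q3))) -> ~q2)): β-rule — branch into ~(~q4 | ((q4 | q5) | q2))  //  ~(((q2 | (q1 -> q1)) | (~q3 -> (((q1 -> q5) -> ~q3) & ~q3))) -> ~q2).
  branch 1 (add ~(~q4 | ((q4 | q5) | q2))):
    ~(~q4 | ((q4 | q5) | q2)): α-rule — add ~~q4, ~((q4 | q5) | q2).
    ~((q4 | q5) | q2): α-rule — add ~(q4 | q5), ~q2.
    ~(q4 | q5): α-rule — add ~q4, ~q5.
    × closes — contains both q4 and ~q4.
  branch 2 (add ~(((q2 | (q1 -> q1)) | (~q3 -> (((q1 -> q5) -> ~q3) & ~q3))) -> ~q2)):
    ~(((q2 | (q1 -> q1)) | (~q3 -> (((q1 -> q5) -> ~q3) & ~q3))) -> ~q2): α-rule — add ((q2 | (q1 -> q1)) | (~q3 -> (((q1 -> q5) -> ~q3) & ~q3))), ~~q2.
    ((q2 | (q1 -> q1)) | (~q3 -> (((q1 -> q5) -> ~q3) & ~q3))): β-rule — branch into (q2 | (q1 -> q1))  //  (~q3 -> (((q1 -> q5) -> ~q3) & ~q3)).
      branch 2.1 (add (q2 | (q1 -> q1))):
        (q2 | (q1 -> q1)): β-rule — branch into q2  //  (q1 -> q1).
          branch 2.1.1 (add q2):
            ○ open, literals {q2=T}.
          branch 2.1.2 (add (q1 -> q1)):
            (q1 -> q1): β-rule — branch into ~q1  //  q1.
              branch 2.1.2.1 (add ~q1):
                ○ open, literals {q1=F, q2=T}.
              branch 2.1.2.2 (add q1):
                ○ open, literals {q1=T, q2=T}.
      branch 2.2 (add (~q3 -> (((q1 -> q5) -> ~q3) & ~q3))):
        (~q3 -> (((q1 -> q5) -> ~q3) & ~q3)): β-rule — branch into ~~q3  //  (((q1 -> q5) -> ~q3) & ~q3).
          branch 2.2.1 (add ~~q3):
            ○ open, literals {q2=T, q3=T}.
          branch 2.2.2 (add (((q1 -> q5) -> ~q3) & ~q3)):
            (((q1 -> q5) -> ~q3) & ~q3): α-rule — add ((q1 -> q5) -> ~q3), ~q3.
            ((q1 -> q5) -> ~q3): β-rule — branch into ~(q1 -> q5)  //  ~q3.
              branch 2.2.2.1 (add ~(q1 -> q5)):
                ~(q1 -> q5): α-rule — add q1, ~q5.
                ○ open, literals {q1=T, q2=T, q3=F, q5=F}.
              branch 2.2.2.2 (add ~q3):
                ○ open, literals {q2=T, q3=F}.
1 branch closed, 6 open.
An open branch gives a countermodel: q2=T (unmentioned atoms arbitrary); under it the original formula is false.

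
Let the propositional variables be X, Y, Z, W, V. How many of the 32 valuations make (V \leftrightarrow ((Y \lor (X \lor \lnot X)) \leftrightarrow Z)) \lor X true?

24

Initial set: {T ((V \leftrightarrow ((Y \lor (X \lor \lnot X)) \leftrightarrow Z)) \lor X)}.
T ((V \leftrightarrow ((Y \lor (X \lor \lnot X)) \leftrightarrow Z)) \lor X): β-rule — branch into T (V \leftrightarrow ((Y \lor (X \lor \lnot X)) \leftrightarrow Z))  //  T X.
  branch 1 (add T (V \leftrightarrow ((Y \lor (X \lor \lnot X)) \leftrightarrow Z))):
    T (V \leftrightarrow ((Y \lor (X \lor \lnot X)) \leftrightarrow Z)): β-rule — branch into T V, T ((Y \lor (X \lor \lnot X)) \leftrightarrow Z)  //  F V, F ((Y \lor (X \lor \lnot X)) \leftrightarrow Z).
      branch 1.1 (add T V, T ((Y \lor (X \lor \lnot X)) \leftrightarrow Z)):
        T ((Y \lor (X \lor \lnot X)) \leftrightarrow Z): β-rule — branch into T (Y \lor (X \lor \lnot X)), T Z  //  F (Y \lor (X \lor \lnot X)), F Z.
          branch 1.1.1 (add T (Y \lor (X \lor \lnot X)), T Z):
            T (Y \lor (X \lor \lnot X)): β-rule — branch into T Y  //  T (X \lor \lnot X).
              branch 1.1.1.1 (add T Y):
                ○ open, literals {V=1, Y=1, Z=1}.
              branch 1.1.1.2 (add T (X \lor \lnot X)):
                T (X \lor \lnot X): β-rule — branch into T X  //  T \lnot X.
                  branch 1.1.1.2.1 (add T X):
                    ○ open, literals {V=1, X=1, Z=1}.
                  branch 1.1.1.2.2 (add T \lnot X):
                    ○ open, literals {V=1, X=0, Z=1}.
          branch 1.1.2 (add F (Y \lor (X \lor \lnot X)), F Z):
            F (Y \lor (X \lor \lnot X)): α-rule — add F Y, F (X \lor \lnot X).
            F (X \lor \lnot X): α-rule — add F X, F \lnot X.
            × closes — contains both X and \lnot X.
      branch 1.2 (add F V, F ((Y \lor (X \lor \lnot X)) \leftrightarrow Z)):
        F ((Y \lor (X \lor \lnot X)) \leftrightarrow Z): β-rule — branch into T (Y \lor (X \lor \lnot X)), F Z  //  F (Y \lor (X \lor \lnot X)), T Z.
          branch 1.2.1 (add T (Y \lor (X \lor \lnot X)), F Z):
            T (Y \lor (X \lor \lnot X)): β-rule — branch into T Y  //  T (X \lor \lnot X).
              branch 1.2.1.1 (add T Y):
                ○ open, literals {V=0, Y=1, Z=0}.
              branch 1.2.1.2 (add T (X \lor \lnot X)):
                T (X \lor \lnot X): β-rule — branch into T X  //  T \lnot X.
                  branch 1.2.1.2.1 (add T X):
                    ○ open, literals {V=0, X=1, Z=0}.
                  branch 1.2.1.2.2 (add T \lnot X):
                    ○ open, literals {V=0, X=0, Z=0}.
          branch 1.2.2 (add F (Y \lor (X \lor \lnot X)), T Z):
            F (Y \lor (X \lor \lnot X)): α-rule — add F Y, F (X \lor \lnot X).
            F (X \lor \lnot X): α-rule — add F X, F \lnot X.
            × closes — contains both X and \lnot X.
  branch 2 (add T X):
    ○ open, literals {X=1}.
2 branches closed, 7 open.
Each open branch fixes some atoms; the unmentioned ones are free. Counting distinct full assignments: branch {V=1, Y=1, Z=1} (X, W) contributes 4 new; branch {V=1, X=1, Z=1} (Y, W) contributes 2 new; branch {V=1, X=0, Z=1} (Y, W) contributes 2 new; branch {V=0, Y=1, Z=0} (X, W) contributes 4 new; branch {V=0, X=1, Z=0} (Y, W) contributes 2 new; branch {V=0, X=0, Z=0} (Y, W) contributes 2 new; branch {X=1} (Y, Z, W, V) contributes 8 new. Total: 24.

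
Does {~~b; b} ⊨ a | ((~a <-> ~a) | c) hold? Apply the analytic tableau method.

Yes

Initial set: {T ~~b; T b; F (a | ((~a <-> ~a) | c))}.
T ~~b: drop double negation, giving T b.
F (a | ((~a <-> ~a) | c)): α-rule — add F a, F ((~a <-> ~a) | c).
F ((~a <-> ~a) | c): α-rule — add F (~a <-> ~a), F c.
F (~a <-> ~a): β-rule — branch into T ~a, F ~a  //  F ~a, T ~a.
  branch 1 (add T ~a, F ~a):
    × closes — contains both a and ~a.
  branch 2 (add F ~a, T ~a):
    × closes — contains both a and ~a.
All 2 branches close.
Every branch closed, so the premises entail the conclusion.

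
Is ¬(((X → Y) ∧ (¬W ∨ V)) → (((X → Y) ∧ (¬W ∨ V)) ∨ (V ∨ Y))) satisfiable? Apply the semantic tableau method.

Initial set: {¬(((X → Y) ∧ (¬W ∨ V)) → (((X → Y) ∧ (¬W ∨ V)) ∨ (V ∨ Y)))}.
¬(((X → Y) ∧ (¬W ∨ V)) → (((X → Y) ∧ (¬W ∨ V)) ∨ (V ∨ Y))): α-rule — add ((X → Y) ∧ (¬W ∨ V)), ¬(((X → Y) ∧ (¬W ∨ V)) ∨ (V ∨ Y)).
((X → Y) ∧ (¬W ∨ V)): α-rule — add (X → Y), (¬W ∨ V).
¬(((X → Y) ∧ (¬W ∨ V)) ∨ (V ∨ Y)): α-rule — add ¬((X → Y) ∧ (¬W ∨ V)), ¬(V ∨ Y).
¬(V ∨ Y): α-rule — add ¬V, ¬Y.
(X → Y): β-rule — branch into ¬X  //  Y.
  branch 1 (add ¬X):
    (¬W ∨ V): β-rule — branch into ¬W  //  V.
      branch 1.1 (add ¬W):
        ¬((X → Y) ∧ (¬W ∨ V)): β-rule — branch into ¬(X → Y)  //  ¬(¬W ∨ V).
          branch 1.1.1 (add ¬(X → Y)):
            ¬(X → Y): α-rule — add X, ¬Y.
            × closes — contains both X and ¬X.
          branch 1.1.2 (add ¬(¬W ∨ V)):
            ¬(¬W ∨ V): α-rule — add ¬¬W, ¬V.
            × closes — contains both W and ¬W.
      branch 1.2 (add V):
        × closes — contains both V and ¬V.
  branch 2 (add Y):
    × closes — contains both Y and ¬Y.
All 4 branches close.
Every branch closed; the formula is unsatisfiable.

Unsatisfiable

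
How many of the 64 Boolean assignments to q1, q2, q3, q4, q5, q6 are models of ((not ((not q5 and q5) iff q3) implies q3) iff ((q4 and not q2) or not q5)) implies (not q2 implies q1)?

52

Initial set: {T (((not ((not q5 and q5) iff q3) implies q3) iff ((q4 and not q2) or not q5)) implies (not q2 implies q1))}.
T (((not ((not q5 and q5) iff q3) implies q3) iff ((q4 and not q2) or not q5)) implies (not q2 implies q1)): β-rule — branch into F ((not ((not q5 and q5) iff q3) implies q3) iff ((q4 and not q2) or not q5))  //  T (not q2 implies q1).
  branch 1 (add F ((not ((not q5 and q5) iff q3) implies q3) iff ((q4 and not q2) or not q5))):
    F ((not ((not q5 and q5) iff q3) implies q3) iff ((q4 and not q2) or not q5)): β-rule — branch into T (not ((not q5 and q5) iff q3) implies q3), F ((q4 and not q2) or not q5)  //  F (not ((not q5 and q5) iff q3) implies q3), T ((q4 and not q2) or not q5).
      branch 1.1 (add T (not ((not q5 and q5) iff q3) implies q3), F ((q4 and not q2) or not q5)):
        F ((q4 and not q2) or not q5): α-rule — add F (q4 and not q2), F not q5.
        T (not ((not q5 and q5) iff q3) implies q3): β-rule — branch into F not ((not q5 and q5) iff q3)  //  T q3.
          branch 1.1.1 (add F not ((not q5 and q5) iff q3)):
            F (q4 and not q2): β-rule — branch into F q4  //  F not q2.
              branch 1.1.1.1 (add F q4):
                F not ((not q5 and q5) iff q3): β-rule — branch into T (not q5 and q5), T q3  //  F (not q5 and q5), F q3.
                  branch 1.1.1.1.1 (add T (not q5 and q5), T q3):
                    T (not q5 and q5): α-rule — add T not q5, T q5.
                    × closes — contains both q5 and not q5.
                  branch 1.1.1.1.2 (add F (not q5 and q5), F q3):
                    F (not q5 and q5): β-rule — branch into F not q5  //  F q5.
                      branch 1.1.1.1.2.1 (add F not q5):
                        ○ open, literals {q3=false, q4=false, q5=true}.
                      branch 1.1.1.1.2.2 (add F q5):
                        × closes — contains both q5 and not q5.
              branch 1.1.1.2 (add F not q2):
                F not ((not q5 and q5) iff q3): β-rule — branch into T (not q5 and q5), T q3  //  F (not q5 and q5), F q3.
                  branch 1.1.1.2.1 (add T (not q5 and q5), T q3):
                    T (not q5 and q5): α-rule — add T not q5, T q5.
                    × closes — contains both q5 and not q5.
                  branch 1.1.1.2.2 (add F (not q5 and q5), F q3):
                    F (not q5 and q5): β-rule — branch into F not q5  //  F q5.
                      branch 1.1.1.2.2.1 (add F not q5):
                        ○ open, literals {q2=true, q3=false, q5=true}.
                      branch 1.1.1.2.2.2 (add F q5):
                        × closes — contains both q5 and not q5.
          branch 1.1.2 (add T q3):
            F (q4 and not q2): β-rule — branch into F q4  //  F not q2.
              branch 1.1.2.1 (add F q4):
                ○ open, literals {q3=true, q4=false, q5=true}.
              branch 1.1.2.2 (add F not q2):
                ○ open, literals {q2=true, q3=true, q5=true}.
      branch 1.2 (add F (not ((not q5 and q5) iff q3) implies q3), T ((q4 and not q2) or not q5)):
        F (not ((not q5 and q5) iff q3) implies q3): α-rule — add T not ((not q5 and q5) iff q3), F q3.
        T ((q4 and not q2) or not q5): β-rule — branch into T (q4 and not q2)  //  T not q5.
          branch 1.2.1 (add T (q4 and not q2)):
            T (q4 and not q2): α-rule — add T q4, T not q2.
            T not ((not q5 and q5) iff q3): β-rule — branch into T (not q5 and q5), F q3  //  F (not q5 and q5), T q3.
              branch 1.2.1.1 (add T (not q5 and q5), F q3):
                T (not q5 and q5): α-rule — add T not q5, T q5.
                × closes — contains both q5 and not q5.
              branch 1.2.1.2 (add F (not q5 and q5), T q3):
                × closes — contains both q3 and not q3.
          branch 1.2.2 (add T not q5):
            T not ((not q5 and q5) iff q3): β-rule — branch into T (not q5 and q5), F q3  //  F (not q5 and q5), T q3.
              branch 1.2.2.1 (add T (not q5 and q5), F q3):
                T (not q5 and q5): α-rule — add T not q5, T q5.
                × closes — contains both q5 and not q5.
              branch 1.2.2.2 (add F (not q5 and q5), T q3):
                × closes — contains both q3 and not q3.
  branch 2 (add T (not q2 implies q1)):
    T (not q2 implies q1): β-rule — branch into F not q2  //  T q1.
      branch 2.1 (add F not q2):
        ○ open, literals {q2=true}.
      branch 2.2 (add T q1):
        ○ open, literals {q1=true}.
8 branches closed, 6 open.
Each open branch fixes some atoms; the unmentioned ones are free. Counting distinct full assignments: branch {q3=false, q4=false, q5=true} (q1, q2, q6) contributes 8 new; branch {q2=true, q3=false, q5=true} (q1, q4, q6) contributes 4 new; branch {q3=true, q4=false, q5=true} (q1, q2, q6) contributes 8 new; branch {q2=true, q3=true, q5=true} (q1, q4, q6) contributes 4 new; branch {q2=true} (q1, q3, q4, q5, q6) contributes 16 new; branch {q1=true} (q2, q3, q4, q5, q6) contributes 12 new. Total: 52.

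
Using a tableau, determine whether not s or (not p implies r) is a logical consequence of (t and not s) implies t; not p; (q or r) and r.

Initial set: {((t and not s) implies t); not p; ((q or r) and r); not (not s or (not p implies r))}.
((q or r) and r): α-rule — add (q or r), r.
not (not s or (not p implies r)): α-rule — add not not s, not (not p implies r).
not (not p implies r): α-rule — add not p, not r.
× closes — contains both r and not r.
All 1 branch closes.
Every branch closed, so the premises entail the conclusion.

Yes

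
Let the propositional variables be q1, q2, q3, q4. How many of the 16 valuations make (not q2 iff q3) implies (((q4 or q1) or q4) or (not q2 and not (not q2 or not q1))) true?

Initial set: {T ((not q2 iff q3) implies (((q4 or q1) or q4) or (not q2 and not (not q2 or not q1))))}.
T ((not q2 iff q3) implies (((q4 or q1) or q4) or (not q2 and not (not q2 or not q1)))): β-rule — branch into F (not q2 iff q3)  //  T (((q4 or q1) or q4) or (not q2 and not (not q2 or not q1))).
  branch 1 (add F (not q2 iff q3)):
    F (not q2 iff q3): β-rule — branch into T not q2, F q3  //  F not q2, T q3.
      branch 1.1 (add T not q2, F q3):
        ○ open, literals {q2=F, q3=F}.
      branch 1.2 (add F not q2, T q3):
        ○ open, literals {q2=T, q3=T}.
  branch 2 (add T (((q4 or q1) or q4) or (not q2 and not (not q2 or not q1)))):
    T (((q4 or q1) or q4) or (not q2 and not (not q2 or not q1))): β-rule — branch into T ((q4 or q1) or q4)  //  T (not q2 and not (not q2 or not q1)).
      branch 2.1 (add T ((q4 or q1) or q4)):
        T ((q4 or q1) or q4): β-rule — branch into T (q4 or q1)  //  T q4.
          branch 2.1.1 (add T (q4 or q1)):
            T (q4 or q1): β-rule — branch into T q4  //  T q1.
              branch 2.1.1.1 (add T q4):
                ○ open, literals {q4=T}.
              branch 2.1.1.2 (add T q1):
                ○ open, literals {q1=T}.
          branch 2.1.2 (add T q4):
            ○ open, literals {q4=T}.
      branch 2.2 (add T (not q2 and not (not q2 or not q1))):
        T (not q2 and not (not q2 or not q1)): α-rule — add T not q2, T not (not q2 or not q1).
        T not (not q2 or not q1): α-rule — add F not q2, F not q1.
        × closes — contains both q2 and not q2.
1 branch closed, 5 open.
Each open branch fixes some atoms; the unmentioned ones are free. Counting distinct full assignments: branch {q2=F, q3=F} (q1, q4) contributes 4 new; branch {q2=T, q3=T} (q1, q4) contributes 4 new; branch {q4=T} (q1, q2, q3) contributes 4 new; branch {q1=T} (q2, q3, q4) contributes 2 new; branch {q4=T} (q1, q2, q3) contributes 0 new. Total: 14.

14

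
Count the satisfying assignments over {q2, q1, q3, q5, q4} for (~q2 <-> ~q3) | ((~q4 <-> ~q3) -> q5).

Initial set: {T ((~q2 <-> ~q3) | ((~q4 <-> ~q3) -> q5))}.
T ((~q2 <-> ~q3) | ((~q4 <-> ~q3) -> q5)): β-rule — branch into T (~q2 <-> ~q3)  //  T ((~q4 <-> ~q3) -> q5).
  branch 1 (add T (~q2 <-> ~q3)):
    T (~q2 <-> ~q3): β-rule — branch into T ~q2, T ~q3  //  F ~q2, F ~q3.
      branch 1.1 (add T ~q2, T ~q3):
        ○ open, literals {q2=false, q3=false}.
      branch 1.2 (add F ~q2, F ~q3):
        ○ open, literals {q2=true, q3=true}.
  branch 2 (add T ((~q4 <-> ~q3) -> q5)):
    T ((~q4 <-> ~q3) -> q5): β-rule — branch into F (~q4 <-> ~q3)  //  T q5.
      branch 2.1 (add F (~q4 <-> ~q3)):
        F (~q4 <-> ~q3): β-rule — branch into T ~q4, F ~q3  //  F ~q4, T ~q3.
          branch 2.1.1 (add T ~q4, F ~q3):
            ○ open, literals {q3=true, q4=false}.
          branch 2.1.2 (add F ~q4, T ~q3):
            ○ open, literals {q3=false, q4=true}.
      branch 2.2 (add T q5):
        ○ open, literals {q5=true}.
0 branches closed, 5 open.
Each open branch fixes some atoms; the unmentioned ones are free. Counting distinct full assignments: branch {q2=false, q3=false} (q1, q5, q4) contributes 8 new; branch {q2=true, q3=true} (q1, q5, q4) contributes 8 new; branch {q3=true, q4=false} (q2, q1, q5) contributes 4 new; branch {q3=false, q4=true} (q2, q1, q5) contributes 4 new; branch {q5=true} (q2, q1, q3, q4) contributes 4 new. Total: 28.

28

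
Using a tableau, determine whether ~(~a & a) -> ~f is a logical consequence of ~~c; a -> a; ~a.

Initial set: {T ~~c; T (a -> a); T ~a; F (~(~a & a) -> ~f)}.
T ~~c: drop double negation, giving T c.
F (~(~a & a) -> ~f): α-rule — add T ~(~a & a), F ~f.
T (a -> a): β-rule — branch into F a  //  T a.
  branch 1 (add F a):
    T ~(~a & a): β-rule — branch into F ~a  //  F a.
      branch 1.1 (add F ~a):
        × closes — contains both a and ~a.
      branch 1.2 (add F a):
        ○ open, literals {a=false, c=true, f=true}.
  branch 2 (add T a):
    × closes — contains both a and ~a.
2 branches closed, 1 open.
An open branch gives a countermodel: a=false, c=true, f=true (unmentioned atoms arbitrary); the premises hold there but the conclusion fails.

No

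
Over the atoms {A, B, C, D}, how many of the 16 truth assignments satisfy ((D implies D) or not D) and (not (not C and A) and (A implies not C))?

8

Initial set: {(((D implies D) or not D) and (not (not C and A) and (A implies not C)))}.
(((D implies D) or not D) and (not (not C and A) and (A implies not C))): α-rule — add ((D implies D) or not D), (not (not C and A) and (A implies not C)).
(not (not C and A) and (A implies not C)): α-rule — add not (not C and A), (A implies not C).
((D implies D) or not D): β-rule — branch into (D implies D)  //  not D.
  branch 1 (add (D implies D)):
    not (not C and A): β-rule — branch into not not C  //  not A.
      branch 1.1 (add not not C):
        (A implies not C): β-rule — branch into not A  //  not C.
          branch 1.1.1 (add not A):
            (D implies D): β-rule — branch into not D  //  D.
              branch 1.1.1.1 (add not D):
                ○ open, literals {A=0, C=1, D=0}.
              branch 1.1.1.2 (add D):
                ○ open, literals {A=0, C=1, D=1}.
          branch 1.1.2 (add not C):
            × closes — contains both C and not C.
      branch 1.2 (add not A):
        (A implies not C): β-rule — branch into not A  //  not C.
          branch 1.2.1 (add not A):
            (D implies D): β-rule — branch into not D  //  D.
              branch 1.2.1.1 (add not D):
                ○ open, literals {A=0, D=0}.
              branch 1.2.1.2 (add D):
                ○ open, literals {A=0, D=1}.
          branch 1.2.2 (add not C):
            (D implies D): β-rule — branch into not D  //  D.
              branch 1.2.2.1 (add not D):
                ○ open, literals {A=0, C=0, D=0}.
              branch 1.2.2.2 (add D):
                ○ open, literals {A=0, C=0, D=1}.
  branch 2 (add not D):
    not (not C and A): β-rule — branch into not not C  //  not A.
      branch 2.1 (add not not C):
        (A implies not C): β-rule — branch into not A  //  not C.
          branch 2.1.1 (add not A):
            ○ open, literals {A=0, C=1, D=0}.
          branch 2.1.2 (add not C):
            × closes — contains both C and not C.
      branch 2.2 (add not A):
        (A implies not C): β-rule — branch into not A  //  not C.
          branch 2.2.1 (add not A):
            ○ open, literals {A=0, D=0}.
          branch 2.2.2 (add not C):
            ○ open, literals {A=0, C=0, D=0}.
2 branches closed, 9 open.
Each open branch fixes some atoms; the unmentioned ones are free. Counting distinct full assignments: branch {A=0, C=1, D=0} (B) contributes 2 new; branch {A=0, C=1, D=1} (B) contributes 2 new; branch {A=0, D=0} (B, C) contributes 2 new; branch {A=0, D=1} (B, C) contributes 2 new; branch {A=0, C=0, D=0} (B) contributes 0 new; branch {A=0, C=0, D=1} (B) contributes 0 new; branch {A=0, C=1, D=0} (B) contributes 0 new; branch {A=0, D=0} (B, C) contributes 0 new; branch {A=0, C=0, D=0} (B) contributes 0 new. Total: 8.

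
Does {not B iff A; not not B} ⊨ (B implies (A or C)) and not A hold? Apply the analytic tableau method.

No

Initial set: {(not B iff A); not not B; not ((B implies (A or C)) and not A)}.
not not B: drop double negation, giving B.
(not B iff A): β-rule — branch into not B, A  //  not not B, not A.
  branch 1 (add not B, A):
    × closes — contains both B and not B.
  branch 2 (add not not B, not A):
    not ((B implies (A or C)) and not A): β-rule — branch into not (B implies (A or C))  //  not not A.
      branch 2.1 (add not (B implies (A or C))):
        not (B implies (A or C)): α-rule — add B, not (A or C).
        not (A or C): α-rule — add not A, not C.
        ○ open, literals {A=0, B=1, C=0}.
      branch 2.2 (add not not A):
        × closes — contains both A and not A.
2 branches closed, 1 open.
An open branch gives a countermodel: A=0, B=1, C=0 (unmentioned atoms arbitrary); the premises hold there but the conclusion fails.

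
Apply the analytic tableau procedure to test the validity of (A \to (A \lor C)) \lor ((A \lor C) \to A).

Valid

Assume the negation and expand:
Initial set: {F ((A \to (A \lor C)) \lor ((A \lor C) \to A))}.
F ((A \to (A \lor C)) \lor ((A \lor C) \to A)): α-rule — add F (A \to (A \lor C)), F ((A \lor C) \to A).
F (A \to (A \lor C)): α-rule — add T A, F (A \lor C).
F ((A \lor C) \to A): α-rule — add T (A \lor C), F A.
× closes — contains both A and \lnot A.
All 1 branch closes.
Every branch closed, so the negation is unsatisfiable and the formula is valid.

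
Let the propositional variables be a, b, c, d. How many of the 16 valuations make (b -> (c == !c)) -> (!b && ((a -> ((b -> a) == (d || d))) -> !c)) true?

13

Initial set: {((b -> (c == !c)) -> (!b && ((a -> ((b -> a) == (d || d))) -> !c)))}.
((b -> (c == !c)) -> (!b && ((a -> ((b -> a) == (d || d))) -> !c))): β-rule — branch into !(b -> (c == !c))  //  (!b && ((a -> ((b -> a) == (d || d))) -> !c)).
  branch 1 (add !(b -> (c == !c))):
    !(b -> (c == !c)): α-rule — add b, !(c == !c).
    !(c == !c): β-rule — branch into c, !!c  //  !c, !c.
      branch 1.1 (add c, !!c):
        ○ open, literals {b=true, c=true}.
      branch 1.2 (add !c, !c):
        ○ open, literals {b=true, c=false}.
  branch 2 (add (!b && ((a -> ((b -> a) == (d || d))) -> !c))):
    (!b && ((a -> ((b -> a) == (d || d))) -> !c)): α-rule — add !b, ((a -> ((b -> a) == (d || d))) -> !c).
    ((a -> ((b -> a) == (d || d))) -> !c): β-rule — branch into !(a -> ((b -> a) == (d || d)))  //  !c.
      branch 2.1 (add !(a -> ((b -> a) == (d || d)))):
        !(a -> ((b -> a) == (d || d))): α-rule — add a, !((b -> a) == (d || d)).
        !((b -> a) == (d || d)): β-rule — branch into (b -> a), !(d || d)  //  !(b -> a), (d || d).
          branch 2.1.1 (add (b -> a), !(d || d)):
            !(d || d): α-rule — add !d, !d.
            (b -> a): β-rule — branch into !b  //  a.
              branch 2.1.1.1 (add !b):
                ○ open, literals {a=true, b=false, d=false}.
              branch 2.1.1.2 (add a):
                ○ open, literals {a=true, b=false, d=false}.
          branch 2.1.2 (add !(b -> a), (d || d)):
            !(b -> a): α-rule — add b, !a.
            × closes — contains both b and !b.
      branch 2.2 (add !c):
        ○ open, literals {b=false, c=false}.
1 branch closed, 5 open.
Each open branch fixes some atoms; the unmentioned ones are free. Counting distinct full assignments: branch {b=true, c=true} (a, d) contributes 4 new; branch {b=true, c=false} (a, d) contributes 4 new; branch {a=true, b=false, d=false} (c) contributes 2 new; branch {a=true, b=false, d=false} (c) contributes 0 new; branch {b=false, c=false} (a, d) contributes 3 new. Total: 13.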